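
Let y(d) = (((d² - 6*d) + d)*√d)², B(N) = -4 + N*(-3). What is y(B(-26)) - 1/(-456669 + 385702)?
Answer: 136914607985689/70967 ≈ 1.9293e+9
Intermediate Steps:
B(N) = -4 - 3*N
y(d) = d*(d² - 5*d)² (y(d) = ((d² - 5*d)*√d)² = (√d*(d² - 5*d))² = d*(d² - 5*d)²)
y(B(-26)) - 1/(-456669 + 385702) = (-4 - 3*(-26))³*(-5 + (-4 - 3*(-26)))² - 1/(-456669 + 385702) = (-4 + 78)³*(-5 + (-4 + 78))² - 1/(-70967) = 74³*(-5 + 74)² - 1*(-1/70967) = 405224*69² + 1/70967 = 405224*4761 + 1/70967 = 1929271464 + 1/70967 = 136914607985689/70967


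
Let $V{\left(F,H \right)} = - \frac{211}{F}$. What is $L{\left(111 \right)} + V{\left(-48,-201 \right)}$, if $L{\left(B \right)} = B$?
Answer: $\frac{5539}{48} \approx 115.4$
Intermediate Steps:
$L{\left(111 \right)} + V{\left(-48,-201 \right)} = 111 - \frac{211}{-48} = 111 - - \frac{211}{48} = 111 + \frac{211}{48} = \frac{5539}{48}$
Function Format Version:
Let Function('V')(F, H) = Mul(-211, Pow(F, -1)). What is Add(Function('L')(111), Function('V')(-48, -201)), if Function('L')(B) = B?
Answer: Rational(5539, 48) ≈ 115.40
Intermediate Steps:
Add(Function('L')(111), Function('V')(-48, -201)) = Add(111, Mul(-211, Pow(-48, -1))) = Add(111, Mul(-211, Rational(-1, 48))) = Add(111, Rational(211, 48)) = Rational(5539, 48)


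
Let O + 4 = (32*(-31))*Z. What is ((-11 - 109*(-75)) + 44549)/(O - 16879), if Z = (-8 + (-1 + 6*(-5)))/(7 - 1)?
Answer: -52713/10435 ≈ -5.0516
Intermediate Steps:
Z = -13/2 (Z = (-8 + (-1 - 30))/6 = (-8 - 31)*(1/6) = -39*1/6 = -13/2 ≈ -6.5000)
O = 6444 (O = -4 + (32*(-31))*(-13/2) = -4 - 992*(-13/2) = -4 + 6448 = 6444)
((-11 - 109*(-75)) + 44549)/(O - 16879) = ((-11 - 109*(-75)) + 44549)/(6444 - 16879) = ((-11 + 8175) + 44549)/(-10435) = (8164 + 44549)*(-1/10435) = 52713*(-1/10435) = -52713/10435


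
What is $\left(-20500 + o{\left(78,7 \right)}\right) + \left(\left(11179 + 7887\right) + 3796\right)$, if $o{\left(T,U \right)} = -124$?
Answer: $2238$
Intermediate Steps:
$\left(-20500 + o{\left(78,7 \right)}\right) + \left(\left(11179 + 7887\right) + 3796\right) = \left(-20500 - 124\right) + \left(\left(11179 + 7887\right) + 3796\right) = -20624 + \left(19066 + 3796\right) = -20624 + 22862 = 2238$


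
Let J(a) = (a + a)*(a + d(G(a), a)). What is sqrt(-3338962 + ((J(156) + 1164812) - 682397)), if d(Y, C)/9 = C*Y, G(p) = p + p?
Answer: sqrt(133863101) ≈ 11570.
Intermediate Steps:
G(p) = 2*p
d(Y, C) = 9*C*Y (d(Y, C) = 9*(C*Y) = 9*C*Y)
J(a) = 2*a*(a + 18*a**2) (J(a) = (a + a)*(a + 9*a*(2*a)) = (2*a)*(a + 18*a**2) = 2*a*(a + 18*a**2))
sqrt(-3338962 + ((J(156) + 1164812) - 682397)) = sqrt(-3338962 + ((156**2*(2 + 36*156) + 1164812) - 682397)) = sqrt(-3338962 + ((24336*(2 + 5616) + 1164812) - 682397)) = sqrt(-3338962 + ((24336*5618 + 1164812) - 682397)) = sqrt(-3338962 + ((136719648 + 1164812) - 682397)) = sqrt(-3338962 + (137884460 - 682397)) = sqrt(-3338962 + 137202063) = sqrt(133863101)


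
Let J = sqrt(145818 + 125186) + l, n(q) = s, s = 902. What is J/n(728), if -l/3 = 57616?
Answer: -86424/451 + sqrt(67751)/451 ≈ -191.05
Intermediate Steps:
l = -172848 (l = -3*57616 = -172848)
n(q) = 902
J = -172848 + 2*sqrt(67751) (J = sqrt(145818 + 125186) - 172848 = sqrt(271004) - 172848 = 2*sqrt(67751) - 172848 = -172848 + 2*sqrt(67751) ≈ -1.7233e+5)
J/n(728) = (-172848 + 2*sqrt(67751))/902 = (-172848 + 2*sqrt(67751))*(1/902) = -86424/451 + sqrt(67751)/451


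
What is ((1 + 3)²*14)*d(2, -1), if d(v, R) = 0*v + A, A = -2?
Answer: -448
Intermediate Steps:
d(v, R) = -2 (d(v, R) = 0*v - 2 = 0 - 2 = -2)
((1 + 3)²*14)*d(2, -1) = ((1 + 3)²*14)*(-2) = (4²*14)*(-2) = (16*14)*(-2) = 224*(-2) = -448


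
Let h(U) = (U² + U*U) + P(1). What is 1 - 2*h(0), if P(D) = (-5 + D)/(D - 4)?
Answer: -5/3 ≈ -1.6667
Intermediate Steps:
P(D) = (-5 + D)/(-4 + D)
h(U) = 4/3 + 2*U² (h(U) = (U² + U*U) + (-5 + 1)/(-4 + 1) = (U² + U²) - 4/(-3) = 2*U² - ⅓*(-4) = 2*U² + 4/3 = 4/3 + 2*U²)
1 - 2*h(0) = 1 - 2*(4/3 + 2*0²) = 1 - 2*(4/3 + 2*0) = 1 - 2*(4/3 + 0) = 1 - 2*4/3 = 1 - 8/3 = -5/3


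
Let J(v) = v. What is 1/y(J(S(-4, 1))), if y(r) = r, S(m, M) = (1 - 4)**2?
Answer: 1/9 ≈ 0.11111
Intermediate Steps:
S(m, M) = 9 (S(m, M) = (-3)**2 = 9)
1/y(J(S(-4, 1))) = 1/9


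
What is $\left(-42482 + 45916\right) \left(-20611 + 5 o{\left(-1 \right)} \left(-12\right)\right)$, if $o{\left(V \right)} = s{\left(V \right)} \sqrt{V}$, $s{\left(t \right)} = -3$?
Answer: $-70778174 + 618120 i \approx -7.0778 \cdot 10^{7} + 6.1812 \cdot 10^{5} i$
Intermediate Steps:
$o{\left(V \right)} = - 3 \sqrt{V}$
$\left(-42482 + 45916\right) \left(-20611 + 5 o{\left(-1 \right)} \left(-12\right)\right) = \left(-42482 + 45916\right) \left(-20611 + 5 \left(- 3 \sqrt{-1}\right) \left(-12\right)\right) = 3434 \left(-20611 + 5 \left(- 3 i\right) \left(-12\right)\right) = 3434 \left(-20611 + - 15 i \left(-12\right)\right) = 3434 \left(-20611 + 180 i\right) = -70778174 + 618120 i$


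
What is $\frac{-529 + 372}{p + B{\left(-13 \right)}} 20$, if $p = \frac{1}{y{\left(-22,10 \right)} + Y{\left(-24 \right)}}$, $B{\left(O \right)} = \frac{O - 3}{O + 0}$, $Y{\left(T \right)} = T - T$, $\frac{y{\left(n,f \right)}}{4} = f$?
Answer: $- \frac{1632800}{653} \approx -2500.5$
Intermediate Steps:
$y{\left(n,f \right)} = 4 f$
$Y{\left(T \right)} = 0$
$B{\left(O \right)} = \frac{-3 + O}{O}$
$p = \frac{1}{40}$ ($p = \frac{1}{4 \cdot 10 + 0} = \frac{1}{40 + 0} = \frac{1}{40} \approx 0.025$)
$\frac{-529 + 372}{p + B{\left(-13 \right)}} 20 = \frac{-529 + 372}{\frac{1}{40} + \frac{-3 - 13}{-13}} \cdot 20 = - \frac{157}{\frac{1}{40} - - \frac{16}{13}} \cdot 20 = - \frac{157}{\frac{1}{40} + \frac{16}{13}} \cdot 20 = - \frac{157}{\frac{653}{520}} \cdot 20 = \left(-157\right) \frac{520}{653} \cdot 20 = \left(- \frac{81640}{653}\right) 20 = - \frac{1632800}{653}$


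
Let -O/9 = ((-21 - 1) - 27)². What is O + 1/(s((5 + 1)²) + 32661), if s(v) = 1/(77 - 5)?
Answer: -50815573065/2351593 ≈ -21609.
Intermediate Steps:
s(v) = 1/72
O = -21609 (O = -9*((-21 - 1) - 27)² = -9*(-22 - 27)² = -9*(-49)² = -9*2401 = -21609)
O + 1/(s((5 + 1)²) + 32661) = -21609 + 1/(1/72 + 32661) = -21609 + 1/(2351593/72) = -21609 + 72/2351593 = -50815573065/2351593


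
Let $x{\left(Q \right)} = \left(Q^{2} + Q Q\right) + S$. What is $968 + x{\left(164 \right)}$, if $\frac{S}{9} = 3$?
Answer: $54787$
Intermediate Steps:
$S = 27$ ($S = 9 \cdot 3 = 27$)
$x{\left(Q \right)} = 27 + 2 Q^{2}$ ($x{\left(Q \right)} = \left(Q^{2} + Q Q\right) + 27 = \left(Q^{2} + Q^{2}\right) + 27 = 2 Q^{2} + 27 = 27 + 2 Q^{2}$)
$968 + x{\left(164 \right)} = 968 + \left(27 + 2 \cdot 164^{2}\right) = 968 + \left(27 + 2 \cdot 26896\right) = 968 + \left(27 + 53792\right) = 968 + 53819 = 54787$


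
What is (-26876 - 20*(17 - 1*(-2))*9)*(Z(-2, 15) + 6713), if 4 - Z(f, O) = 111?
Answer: -200135376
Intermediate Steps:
Z(f, O) = -107 (Z(f, O) = 4 - 1*111 = 4 - 111 = -107)
(-26876 - 20*(17 - 1*(-2))*9)*(Z(-2, 15) + 6713) = (-26876 - 20*(17 - 1*(-2))*9)*(-107 + 6713) = (-26876 - 20*(17 + 2)*9)*6606 = (-26876 - 20*19*9)*6606 = (-26876 - 380*9)*6606 = (-26876 - 3420)*6606 = -30296*6606 = -200135376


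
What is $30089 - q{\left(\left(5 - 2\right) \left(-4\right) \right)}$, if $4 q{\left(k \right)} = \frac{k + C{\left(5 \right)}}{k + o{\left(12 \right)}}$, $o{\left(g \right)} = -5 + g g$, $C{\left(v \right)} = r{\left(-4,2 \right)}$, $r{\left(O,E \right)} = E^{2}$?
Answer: $\frac{3821305}{127} \approx 30089.0$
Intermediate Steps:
$C{\left(v \right)} = 4$ ($C{\left(v \right)} = 2^{2} = 4$)
$o{\left(g \right)} = -5 + g^{2}$
$q{\left(k \right)} = \frac{4 + k}{4 \left(139 + k\right)}$ ($q{\left(k \right)} = \frac{\left(k + 4\right) \frac{1}{k - \left(5 - 12^{2}\right)}}{4} = \frac{\left(4 + k\right) \frac{1}{k + \left(-5 + 144\right)}}{4} = \frac{\left(4 + k\right) \frac{1}{k + 139}}{4} = \frac{\left(4 + k\right) \frac{1}{139 + k}}{4} = \frac{\frac{1}{139 + k} \left(4 + k\right)}{4} = \frac{4 + k}{4 \left(139 + k\right)}$)
$30089 - q{\left(\left(5 - 2\right) \left(-4\right) \right)} = 30089 - \frac{4 + \left(5 - 2\right) \left(-4\right)}{4 \left(139 + \left(5 - 2\right) \left(-4\right)\right)} = 30089 - \frac{4 + 3 \left(-4\right)}{4 \left(139 + 3 \left(-4\right)\right)} = 30089 - \frac{4 - 12}{4 \left(139 - 12\right)} = 30089 - \frac{1}{4} \cdot \frac{1}{127} \left(-8\right) = 30089 - - \frac{2}{127} = 30089 + \frac{2}{127} = \frac{3821305}{127}$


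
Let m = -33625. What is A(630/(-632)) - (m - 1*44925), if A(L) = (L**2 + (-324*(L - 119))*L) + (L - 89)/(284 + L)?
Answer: 355367874385881/8930022224 ≈ 39795.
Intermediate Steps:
A(L) = L**2 + L*(38556 - 324*L) + (-89 + L)/(284 + L) (A(L) = (L**2 + (-324*(-119 + L))*L) + (-89 + L)/(284 + L) = (L**2 + (38556 - 324*L)*L) + (-89 + L)/(284 + L) = (L**2 + L*(38556 - 324*L)) + (-89 + L)/(284 + L) = L**2 + L*(38556 - 324*L) + (-89 + L)/(284 + L))
A(630/(-632)) - (m - 1*44925) = (-89 - 53176*(630/(-632))**2 - 323*(630/(-632))**3 + 10949905*(630/(-632)))/(284 + 630/(-632)) - (-33625 - 1*44925) = (-89 - 53176*(630*(-1/632))**2 - 323*(630*(-1/632))**3 + 10949905*(630*(-1/632)))/(284 + 630*(-1/632)) - (-33625 - 44925) = (-89 - 53176*(-315/316)**2 - 323*(-315/316)**3 + 10949905*(-315/316))/(284 - 315/316) - 1*(-78550) = (-89 - 53176*99225/99856 - 323*(-31255875/31554496) - 3449220075/316)/(89429/316) + 78550 = 316*(-89 - 659548575/12482 + 10095647625/31554496 - 3449220075/316)/89429 + 78550 = (316/89429)*(-346085371309319/31554496) + 78550 = -346085371309319/8930022224 + 78550 = 355367874385881/8930022224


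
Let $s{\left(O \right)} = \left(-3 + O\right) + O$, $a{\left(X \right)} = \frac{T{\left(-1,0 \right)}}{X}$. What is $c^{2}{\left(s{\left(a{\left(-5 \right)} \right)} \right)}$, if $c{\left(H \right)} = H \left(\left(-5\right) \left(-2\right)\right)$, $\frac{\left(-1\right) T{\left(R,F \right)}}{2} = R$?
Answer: $1444$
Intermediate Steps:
$T{\left(R,F \right)} = - 2 R$
$a{\left(X \right)} = \frac{2}{X}$ ($a{\left(X \right)} = \frac{\left(-2\right) \left(-1\right)}{X} = \frac{2}{X}$)
$s{\left(O \right)} = -3 + 2 O$
$c{\left(H \right)} = 10 H$ ($c{\left(H \right)} = H 10 = 10 H$)
$c^{2}{\left(s{\left(a{\left(-5 \right)} \right)} \right)} = \left(10 \left(-3 + 2 \frac{2}{-5}\right)\right)^{2} = \left(10 \left(-3 + 2 \cdot 2 \left(- \frac{1}{5}\right)\right)\right)^{2} = \left(10 \left(-3 + 2 \left(- \frac{2}{5}\right)\right)\right)^{2} = \left(10 \left(-3 - \frac{4}{5}\right)\right)^{2} = \left(10 \left(- \frac{19}{5}\right)\right)^{2} = \left(-38\right)^{2} = 1444$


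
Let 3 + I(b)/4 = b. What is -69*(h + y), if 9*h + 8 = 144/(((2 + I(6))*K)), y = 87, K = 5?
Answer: -625531/105 ≈ -5957.4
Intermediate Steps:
I(b) = -12 + 4*b
h = -208/315 (h = -8/9 + (144/(((2 + (-12 + 4*6))*5)))/9 = -8/9 + (144/(((2 + (-12 + 24))*5)))/9 = -8/9 + (144/(((2 + 12)*5)))/9 = -8/9 + (144/((14*5)))/9 = -8/9 + (144/70)/9 = -8/9 + (144*(1/70))/9 = -8/9 + (1/9)*(72/35) = -8/9 + 8/35 = -208/315 ≈ -0.66032)
-69*(h + y) = -69*(-208/315 + 87) = -69*27197/315 = -625531/105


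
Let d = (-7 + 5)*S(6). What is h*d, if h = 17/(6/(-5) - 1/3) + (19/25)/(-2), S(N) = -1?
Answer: -13187/575 ≈ -22.934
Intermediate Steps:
d = 2 (d = (-7 + 5)*(-1) = -2*(-1) = 2)
h = -13187/1150 (h = 17/(6*(-⅕) - 1*⅓) + (19*(1/25))*(-½) = 17/(-6/5 - ⅓) + (19/25)*(-½) = 17/(-23/15) - 19/50 = 17*(-15/23) - 19/50 = -255/23 - 19/50 = -13187/1150 ≈ -11.467)
h*d = -13187/1150*2 = -13187/575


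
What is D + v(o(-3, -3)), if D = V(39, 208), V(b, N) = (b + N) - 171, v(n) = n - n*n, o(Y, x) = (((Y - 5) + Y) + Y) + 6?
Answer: 4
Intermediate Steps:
o(Y, x) = 1 + 3*Y (o(Y, x) = (((-5 + Y) + Y) + Y) + 6 = ((-5 + 2*Y) + Y) + 6 = (-5 + 3*Y) + 6 = 1 + 3*Y)
v(n) = n - n**2
V(b, N) = -171 + N + b (V(b, N) = (N + b) - 171 = -171 + N + b)
D = 76 (D = -171 + 208 + 39 = 76)
D + v(o(-3, -3)) = 76 + (1 + 3*(-3))*(1 - (1 + 3*(-3))) = 76 + (1 - 9)*(1 - (1 - 9)) = 76 - 8*(1 - 1*(-8)) = 76 - 8*(1 + 8) = 76 - 8*9 = 76 - 72 = 4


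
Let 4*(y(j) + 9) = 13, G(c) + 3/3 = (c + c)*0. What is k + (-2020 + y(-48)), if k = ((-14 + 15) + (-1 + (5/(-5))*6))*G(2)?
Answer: -8079/4 ≈ -2019.8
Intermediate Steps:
G(c) = -1 (G(c) = -1 + (c + c)*0 = -1 + (2*c)*0 = -1 + 0 = -1)
y(j) = -23/4 (y(j) = -9 + (1/4)*13 = -9 + 13/4 = -23/4)
k = 6 (k = ((-14 + 15) + (-1 + (5/(-5))*6))*(-1) = (1 + (-1 + (5*(-1/5))*6))*(-1) = (1 + (-1 - 1*6))*(-1) = (1 + (-1 - 6))*(-1) = (1 - 7)*(-1) = -6*(-1) = 6)
k + (-2020 + y(-48)) = 6 + (-2020 - 23/4) = 6 - 8103/4 = -8079/4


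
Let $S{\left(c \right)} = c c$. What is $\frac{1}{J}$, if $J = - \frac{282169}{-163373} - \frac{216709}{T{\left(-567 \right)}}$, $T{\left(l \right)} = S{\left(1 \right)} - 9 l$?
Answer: $- \frac{833855792}{33964208881} \approx -0.024551$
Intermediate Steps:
$S{\left(c \right)} = c^{2}$
$T{\left(l \right)} = 1 - 9 l$ ($T{\left(l \right)} = 1^{2} - 9 l = 1 - 9 l$)
$J = - \frac{33964208881}{833855792}$ ($J = - \frac{282169}{-163373} - \frac{216709}{1 - -5103} = \left(-282169\right) \left(- \frac{1}{163373}\right) - \frac{216709}{1 + 5103} = \frac{282169}{163373} - \frac{216709}{5104} = - \frac{33964208881}{833855792} \approx -40.732$)
$\frac{1}{J} = \frac{1}{- \frac{33964208881}{833855792}} = - \frac{833855792}{33964208881}$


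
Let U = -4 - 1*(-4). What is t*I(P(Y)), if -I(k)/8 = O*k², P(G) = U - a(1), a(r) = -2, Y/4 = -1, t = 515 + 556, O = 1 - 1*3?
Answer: 68544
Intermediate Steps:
O = -2 (O = 1 - 3 = -2)
t = 1071
Y = -4 (Y = 4*(-1) = -4)
U = 0 (U = -4 + 4 = 0)
P(G) = 2 (P(G) = 0 - 1*(-2) = 0 + 2 = 2)
I(k) = 16*k² (I(k) = -(-16)*k² = 16*k²)
t*I(P(Y)) = 1071*(16*2²) = 1071*(16*4) = 1071*64 = 68544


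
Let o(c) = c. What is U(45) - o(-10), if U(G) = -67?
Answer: -57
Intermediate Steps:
U(45) - o(-10) = -67 - 1*(-10) = -67 + 10 = -57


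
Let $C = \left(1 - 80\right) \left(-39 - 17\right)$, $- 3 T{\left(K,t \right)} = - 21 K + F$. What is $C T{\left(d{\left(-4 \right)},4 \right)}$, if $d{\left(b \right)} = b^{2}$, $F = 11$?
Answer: $\frac{1437800}{3} \approx 4.7927 \cdot 10^{5}$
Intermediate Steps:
$T{\left(K,t \right)} = - \frac{11}{3} + 7 K$ ($T{\left(K,t \right)} = - \frac{- 21 K + 11}{3} = - \frac{11 - 21 K}{3} = - \frac{11}{3} + 7 K$)
$C = 4424$ ($C = \left(-79\right) \left(-56\right) = 4424$)
$C T{\left(d{\left(-4 \right)},4 \right)} = 4424 \left(- \frac{11}{3} + 7 \left(-4\right)^{2}\right) = 4424 \left(- \frac{11}{3} + 7 \cdot 16\right) = 4424 \left(- \frac{11}{3} + 112\right) = 4424 \cdot \frac{325}{3} = \frac{1437800}{3}$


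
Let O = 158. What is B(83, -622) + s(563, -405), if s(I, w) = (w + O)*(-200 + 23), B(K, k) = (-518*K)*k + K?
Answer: 26786070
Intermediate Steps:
B(K, k) = K - 518*K*k (B(K, k) = -518*K*k + K = K - 518*K*k)
s(I, w) = -27966 - 177*w (s(I, w) = (w + 158)*(-200 + 23) = (158 + w)*(-177) = -27966 - 177*w)
B(83, -622) + s(563, -405) = 83*(1 - 518*(-622)) + (-27966 - 177*(-405)) = 83*(1 + 322196) + (-27966 + 71685) = 83*322197 + 43719 = 26742351 + 43719 = 26786070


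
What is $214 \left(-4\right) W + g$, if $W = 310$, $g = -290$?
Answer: $-265650$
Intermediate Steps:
$214 \left(-4\right) W + g = 214 \left(-4\right) 310 - 290 = \left(-856\right) 310 - 290 = -265360 - 290 = -265650$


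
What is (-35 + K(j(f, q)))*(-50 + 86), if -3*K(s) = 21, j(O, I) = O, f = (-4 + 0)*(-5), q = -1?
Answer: -1512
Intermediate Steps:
f = 20 (f = -4*(-5) = 20)
K(s) = -7 (K(s) = -⅓*21 = -7)
(-35 + K(j(f, q)))*(-50 + 86) = (-35 - 7)*(-50 + 86) = -42*36 = -1512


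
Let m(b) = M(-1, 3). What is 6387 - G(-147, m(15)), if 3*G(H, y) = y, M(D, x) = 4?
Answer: 19157/3 ≈ 6385.7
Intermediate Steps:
m(b) = 4
G(H, y) = y/3
6387 - G(-147, m(15)) = 6387 - 4/3 = 19157/3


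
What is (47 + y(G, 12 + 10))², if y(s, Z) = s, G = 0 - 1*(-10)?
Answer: 3249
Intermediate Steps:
G = 10 (G = 0 + 10 = 10)
(47 + y(G, 12 + 10))² = (47 + 10)² = 57² = 3249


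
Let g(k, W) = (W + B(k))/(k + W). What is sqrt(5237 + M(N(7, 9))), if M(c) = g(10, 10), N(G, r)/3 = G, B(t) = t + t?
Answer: sqrt(20954)/2 ≈ 72.377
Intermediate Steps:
B(t) = 2*t
N(G, r) = 3*G
g(k, W) = (W + 2*k)/(W + k) (g(k, W) = (W + 2*k)/(k + W) = (W + 2*k)/(W + k))
M(c) = 3/2 (M(c) = (10 + 2*10)/(10 + 10) = (10 + 20)/20 = (1/20)*30 = 3/2)
sqrt(5237 + M(N(7, 9))) = sqrt(5237 + 3/2) = sqrt(10477/2) = sqrt(20954)/2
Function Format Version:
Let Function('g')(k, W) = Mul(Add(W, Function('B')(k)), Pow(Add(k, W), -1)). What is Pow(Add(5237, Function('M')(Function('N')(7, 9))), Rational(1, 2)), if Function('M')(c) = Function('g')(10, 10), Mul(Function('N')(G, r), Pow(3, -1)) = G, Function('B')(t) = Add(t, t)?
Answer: Mul(Rational(1, 2), Pow(20954, Rational(1, 2))) ≈ 72.377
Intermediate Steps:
Function('B')(t) = Mul(2, t)
Function('N')(G, r) = Mul(3, G)
Function('g')(k, W) = Mul(Pow(Add(W, k), -1), Add(W, Mul(2, k))) (Function('g')(k, W) = Mul(Add(W, Mul(2, k)), Pow(Add(k, W), -1)) = Mul(Add(W, Mul(2, k)), Pow(Add(W, k), -1)) = Mul(Pow(Add(W, k), -1), Add(W, Mul(2, k))))
Function('M')(c) = Rational(3, 2) (Function('M')(c) = Mul(Pow(Add(10, 10), -1), Add(10, Mul(2, 10))) = Mul(Pow(20, -1), Add(10, 20)) = Mul(Rational(1, 20), 30) = Rational(3, 2))
Pow(Add(5237, Function('M')(Function('N')(7, 9))), Rational(1, 2)) = Pow(Add(5237, Rational(3, 2)), Rational(1, 2)) = Pow(Rational(10477, 2), Rational(1, 2)) = Mul(Rational(1, 2), Pow(20954, Rational(1, 2)))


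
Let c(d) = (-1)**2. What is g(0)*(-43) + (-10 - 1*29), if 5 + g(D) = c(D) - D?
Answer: 133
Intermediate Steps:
c(d) = 1
g(D) = -4 - D (g(D) = -5 + (1 - D) = -4 - D)
g(0)*(-43) + (-10 - 1*29) = (-4 - 1*0)*(-43) + (-10 - 1*29) = (-4 + 0)*(-43) + (-10 - 29) = -4*(-43) - 39 = 172 - 39 = 133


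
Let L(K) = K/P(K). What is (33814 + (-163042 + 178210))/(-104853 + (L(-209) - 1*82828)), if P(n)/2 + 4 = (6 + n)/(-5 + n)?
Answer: -15992623/61266665 ≈ -0.26103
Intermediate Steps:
P(n) = -8 + 2*(6 + n)/(-5 + n) (P(n) = -8 + 2*((6 + n)/(-5 + n)) = -8 + 2*(6 + n)/(-5 + n))
L(K) = K*(-5 + K)/(2*(26 - 3*K)) (L(K) = K/((2*(26 - 3*K)/(-5 + K))) = K*((-5 + K)/(2*(26 - 3*K))) = K*(-5 + K)/(2*(26 - 3*K)))
(33814 + (-163042 + 178210))/(-104853 + (L(-209) - 1*82828)) = (33814 + (-163042 + 178210))/(-104853 + ((1/2)*(-209)*(5 - 1*(-209))/(-26 + 3*(-209)) - 1*82828)) = (33814 + 15168)/(-104853 + ((1/2)*(-209)*(5 + 209)/(-26 - 627) - 82828)) = 48982/(-104853 + ((1/2)*(-209)*214/(-653) - 82828)) = 48982/(-104853 + ((1/2)*(-209)*(-1/653)*214 - 82828)) = 48982/(-104853 + (22363/653 - 82828)) = 48982/(-104853 - 54064321/653) = 48982/(-122533330/653) = 48982*(-653/122533330) = -15992623/61266665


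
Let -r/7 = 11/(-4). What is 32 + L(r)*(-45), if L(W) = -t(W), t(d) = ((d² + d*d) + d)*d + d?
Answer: 21106339/32 ≈ 6.5957e+5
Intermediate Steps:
r = 77/4 (r = -77/(-4) = -77*(-1)/4 = -7*(-11/4) = 77/4 ≈ 19.250)
t(d) = d + d*(d + 2*d²) (t(d) = ((d² + d²) + d)*d + d = (2*d² + d)*d + d = (d + 2*d²)*d + d = d*(d + 2*d²) + d = d + d*(d + 2*d²))
L(W) = -W*(1 + W + 2*W²)
32 + L(r)*(-45) = 32 - 1*77/4*(1 + 77/4 + 2*(77/4)²)*(-45) = 32 - 1*77/4*(1 + 77/4 + 2*(5929/16))*(-45) = 32 - 1*77/4*(1 + 77/4 + 5929/8)*(-45) = 32 - 1*77/4*6091/8*(-45) = 32 - 469007/32*(-45) = 32 + 21105315/32 = 21106339/32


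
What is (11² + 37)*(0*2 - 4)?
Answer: -632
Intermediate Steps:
(11² + 37)*(0*2 - 4) = (121 + 37)*(0 - 4) = 158*(-4) = -632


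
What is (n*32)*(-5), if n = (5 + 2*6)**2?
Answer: -46240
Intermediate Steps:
n = 289 (n = (5 + 12)**2 = 17**2 = 289)
(n*32)*(-5) = (289*32)*(-5) = 9248*(-5) = -46240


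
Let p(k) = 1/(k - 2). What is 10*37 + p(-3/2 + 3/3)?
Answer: 1848/5 ≈ 369.60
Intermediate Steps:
p(k) = 1/(-2 + k)
10*37 + p(-3/2 + 3/3) = 10*37 + 1/(-2 + (-3/2 + 3/3)) = 370 + 1/(-2 + (-3*1/2 + 3*(1/3))) = 370 + 1/(-2 + (-3/2 + 1)) = 370 + 1/(-2 - 1/2) = 370 + 1/(-5/2) = 370 - 2/5 = 1848/5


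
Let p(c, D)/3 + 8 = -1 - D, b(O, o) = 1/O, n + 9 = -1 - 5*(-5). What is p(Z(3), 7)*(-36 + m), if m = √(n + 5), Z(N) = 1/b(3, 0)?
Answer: 1728 - 96*√5 ≈ 1513.3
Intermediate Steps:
n = 15 (n = -9 + (-1 - 5*(-5)) = -9 + (-1 + 25) = -9 + 24 = 15)
Z(N) = 3 (Z(N) = 1/(1/3) = 1/(⅓) = 3)
m = 2*√5 (m = √(15 + 5) = √20 = 2*√5 ≈ 4.4721)
p(c, D) = -27 - 3*D (p(c, D) = -24 + 3*(-1 - D) = -24 + (-3 - 3*D) = -27 - 3*D)
p(Z(3), 7)*(-36 + m) = (-27 - 3*7)*(-36 + 2*√5) = (-27 - 21)*(-36 + 2*√5) = -48*(-36 + 2*√5) = 1728 - 96*√5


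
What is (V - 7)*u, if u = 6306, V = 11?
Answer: 25224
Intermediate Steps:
(V - 7)*u = (11 - 7)*6306 = 4*6306 = 25224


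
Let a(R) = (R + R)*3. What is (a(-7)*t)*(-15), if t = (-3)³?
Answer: -17010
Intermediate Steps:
a(R) = 6*R (a(R) = (2*R)*3 = 6*R)
t = -27
(a(-7)*t)*(-15) = ((6*(-7))*(-27))*(-15) = -42*(-27)*(-15) = 1134*(-15) = -17010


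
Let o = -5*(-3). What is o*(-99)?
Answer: -1485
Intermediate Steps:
o = 15
o*(-99) = 15*(-99) = -1485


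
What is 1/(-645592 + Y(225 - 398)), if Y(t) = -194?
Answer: -1/645786 ≈ -1.5485e-6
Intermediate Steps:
1/(-645592 + Y(225 - 398)) = 1/(-645592 - 194) = 1/(-645786) = -1/645786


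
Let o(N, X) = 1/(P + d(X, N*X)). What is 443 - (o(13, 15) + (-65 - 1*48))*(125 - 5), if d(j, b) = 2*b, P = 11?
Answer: 5615083/401 ≈ 14003.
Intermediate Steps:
o(N, X) = 1/(11 + 2*N*X) (o(N, X) = 1/(11 + 2*(N*X)) = 1/(11 + 2*N*X))
443 - (o(13, 15) + (-65 - 1*48))*(125 - 5) = 443 - (1/(11 + 2*13*15) + (-65 - 1*48))*(125 - 5) = 443 - (1/(11 + 390) + (-65 - 48))*120 = 443 - (1/401 - 113)*120 = 443 - (-45312)*120/401 = 443 - 1*(-5437440/401) = 443 + 5437440/401 = 5615083/401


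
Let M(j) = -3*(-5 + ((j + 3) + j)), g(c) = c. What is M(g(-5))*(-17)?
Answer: -612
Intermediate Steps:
M(j) = 6 - 6*j (M(j) = -3*(-5 + ((3 + j) + j)) = -3*(-5 + (3 + 2*j)) = -3*(-2 + 2*j) = 6 - 6*j)
M(g(-5))*(-17) = (6 - 6*(-5))*(-17) = (6 + 30)*(-17) = 36*(-17) = -612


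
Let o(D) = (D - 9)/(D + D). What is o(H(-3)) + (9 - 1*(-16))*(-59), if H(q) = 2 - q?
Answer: -7377/5 ≈ -1475.4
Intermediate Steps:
o(D) = (-9 + D)/(2*D) (o(D) = (-9 + D)/((2*D)) = (-9 + D)*(1/(2*D)) = (-9 + D)/(2*D))
o(H(-3)) + (9 - 1*(-16))*(-59) = (-9 + (2 - 1*(-3)))/(2*(2 - 1*(-3))) + (9 - 1*(-16))*(-59) = (-9 + (2 + 3))/(2*(2 + 3)) + (9 + 16)*(-59) = (1/2)*(-9 + 5)/5 + 25*(-59) = (1/2)*(1/5)*(-4) - 1475 = -2/5 - 1475 = -7377/5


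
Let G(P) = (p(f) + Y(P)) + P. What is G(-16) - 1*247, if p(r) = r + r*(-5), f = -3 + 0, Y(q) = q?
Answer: -267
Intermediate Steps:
f = -3
p(r) = -4*r (p(r) = r - 5*r = -4*r)
G(P) = 12 + 2*P (G(P) = (-4*(-3) + P) + P = (12 + P) + P = 12 + 2*P)
G(-16) - 1*247 = (12 + 2*(-16)) - 1*247 = (12 - 32) - 247 = -20 - 247 = -267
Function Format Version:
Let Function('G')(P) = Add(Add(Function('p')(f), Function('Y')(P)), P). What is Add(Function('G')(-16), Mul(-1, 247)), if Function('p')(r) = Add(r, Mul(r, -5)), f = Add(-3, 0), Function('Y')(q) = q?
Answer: -267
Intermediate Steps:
f = -3
Function('p')(r) = Mul(-4, r) (Function('p')(r) = Add(r, Mul(-5, r)) = Mul(-4, r))
Function('G')(P) = Add(12, Mul(2, P)) (Function('G')(P) = Add(Add(Mul(-4, -3), P), P) = Add(Add(12, P), P) = Add(12, Mul(2, P)))
Add(Function('G')(-16), Mul(-1, 247)) = Add(Add(12, Mul(2, -16)), Mul(-1, 247)) = Add(Add(12, -32), -247) = Add(-20, -247) = -267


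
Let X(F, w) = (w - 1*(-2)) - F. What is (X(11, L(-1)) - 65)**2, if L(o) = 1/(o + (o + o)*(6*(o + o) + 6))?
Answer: 660969/121 ≈ 5462.6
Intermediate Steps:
L(o) = 1/(o + 2*o*(6 + 12*o)) (L(o) = 1/(o + (2*o)*(6*(2*o) + 6)) = 1/(o + (2*o)*(12*o + 6)) = 1/(o + (2*o)*(6 + 12*o)) = 1/(o + 2*o*(6 + 12*o)))
X(F, w) = 2 + w - F (X(F, w) = (w + 2) - F = (2 + w) - F = 2 + w - F)
(X(11, L(-1)) - 65)**2 = ((2 + 1/((-1)*(13 + 24*(-1))) - 1*11) - 65)**2 = ((2 - 1/(13 - 24) - 11) - 65)**2 = ((2 - 1/(-11) - 11) - 65)**2 = ((2 - 1*(-1/11) - 11) - 65)**2 = ((2 + 1/11 - 11) - 65)**2 = (-98/11 - 65)**2 = (-813/11)**2 = 660969/121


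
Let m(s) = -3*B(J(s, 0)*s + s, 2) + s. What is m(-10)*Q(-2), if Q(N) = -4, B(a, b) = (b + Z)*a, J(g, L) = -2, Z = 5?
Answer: 880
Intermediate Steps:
B(a, b) = a*(5 + b) (B(a, b) = (b + 5)*a = (5 + b)*a = a*(5 + b))
m(s) = 22*s (m(s) = -3*(-2*s + s)*(5 + 2) + s = -3*(-s)*7 + s = -(-21)*s + s = 21*s + s = 22*s)
m(-10)*Q(-2) = (22*(-10))*(-4) = -220*(-4) = 880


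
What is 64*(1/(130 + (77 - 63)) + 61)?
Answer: 35140/9 ≈ 3904.4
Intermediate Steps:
64*(1/(130 + (77 - 63)) + 61) = 64*(1/(130 + 14) + 61) = 64*(1/144 + 61) = 64*(8785/144) = 35140/9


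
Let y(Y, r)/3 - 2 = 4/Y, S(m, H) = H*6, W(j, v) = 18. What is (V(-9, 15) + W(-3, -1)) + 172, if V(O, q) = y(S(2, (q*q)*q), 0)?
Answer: 661502/3375 ≈ 196.00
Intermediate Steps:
S(m, H) = 6*H
y(Y, r) = 6 + 12/Y (y(Y, r) = 6 + 3*(4/Y) = 6 + 12/Y)
V(O, q) = 6 + 2/q³ (V(O, q) = 6 + 12/((6*((q*q)*q))) = 6 + 12/((6*(q²*q))) = 6 + 12/((6*q³)) = 6 + 12*(1/(6*q³)) = 6 + 2/q³)
(V(-9, 15) + W(-3, -1)) + 172 = ((6 + 2/15³) + 18) + 172 = ((6 + 2*(1/3375)) + 18) + 172 = ((6 + 2/3375) + 18) + 172 = (20252/3375 + 18) + 172 = 81002/3375 + 172 = 661502/3375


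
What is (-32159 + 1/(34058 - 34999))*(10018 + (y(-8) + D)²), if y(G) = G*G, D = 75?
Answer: -887845669180/941 ≈ -9.4351e+8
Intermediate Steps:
y(G) = G²
(-32159 + 1/(34058 - 34999))*(10018 + (y(-8) + D)²) = (-32159 + 1/(34058 - 34999))*(10018 + ((-8)² + 75)²) = (-32159 + 1/(-941))*(10018 + (64 + 75)²) = (-32159 - 1/941)*(10018 + 139²) = -30261620*(10018 + 19321)/941 = -30261620/941*29339 = -887845669180/941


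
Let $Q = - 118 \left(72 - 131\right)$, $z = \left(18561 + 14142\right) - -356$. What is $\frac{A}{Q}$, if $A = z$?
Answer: $\frac{33059}{6962} \approx 4.7485$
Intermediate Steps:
$z = 33059$ ($z = 32703 + 356 = 33059$)
$Q = 6962$ ($Q = \left(-118\right) \left(-59\right) = 6962$)
$A = 33059$
$\frac{A}{Q} = \frac{33059}{6962}$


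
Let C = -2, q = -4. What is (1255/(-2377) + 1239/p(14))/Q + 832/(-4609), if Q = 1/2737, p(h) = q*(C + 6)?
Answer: -37405320002063/175289488 ≈ -2.1339e+5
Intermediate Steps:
p(h) = -16 (p(h) = -4*(-2 + 6) = -4*4 = -16)
Q = 1/2737 ≈ 0.00036536
(1255/(-2377) + 1239/p(14))/Q + 832/(-4609) = (1255/(-2377) + 1239/(-16))/(1/2737) + 832/(-4609) = (1255*(-1/2377) + 1239*(-1/16))*2737 + 832*(-1/4609) = (-1255/2377 - 1239/16)*2737 - 832/4609 = -2965183/38032*2737 - 832/4609 = -8115705871/38032 - 832/4609 = -37405320002063/175289488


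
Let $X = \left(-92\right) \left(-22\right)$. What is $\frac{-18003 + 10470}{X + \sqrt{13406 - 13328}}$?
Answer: $- \frac{7623396}{2048249} + \frac{7533 \sqrt{78}}{4096498} \approx -3.7057$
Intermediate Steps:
$X = 2024$
$\frac{-18003 + 10470}{X + \sqrt{13406 - 13328}} = \frac{-18003 + 10470}{2024 + \sqrt{13406 - 13328}} = - \frac{7533}{2024 + \sqrt{78}}$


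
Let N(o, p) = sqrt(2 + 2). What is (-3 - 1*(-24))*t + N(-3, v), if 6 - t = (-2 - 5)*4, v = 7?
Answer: 716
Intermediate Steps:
t = 34 (t = 6 - (-2 - 5)*4 = 6 - (-7)*4 = 6 - 1*(-28) = 6 + 28 = 34)
N(o, p) = 2 (N(o, p) = sqrt(4) = 2)
(-3 - 1*(-24))*t + N(-3, v) = (-3 - 1*(-24))*34 + 2 = (-3 + 24)*34 + 2 = 21*34 + 2 = 714 + 2 = 716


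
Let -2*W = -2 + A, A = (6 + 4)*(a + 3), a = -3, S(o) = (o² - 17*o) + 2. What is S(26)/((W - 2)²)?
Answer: 236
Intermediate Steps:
S(o) = 2 + o² - 17*o
A = 0 (A = (6 + 4)*(-3 + 3) = 10*0 = 0)
W = 1 (W = -(-2 + 0)/2 = -½*(-2) = 1)
S(26)/((W - 2)²) = (2 + 26² - 17*26)/((1 - 2)²) = (2 + 676 - 442)/((-1)²) = 236/1 = 236*1 = 236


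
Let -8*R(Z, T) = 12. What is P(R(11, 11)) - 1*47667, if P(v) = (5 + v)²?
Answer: -190619/4 ≈ -47655.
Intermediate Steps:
R(Z, T) = -3/2 (R(Z, T) = -⅛*12 = -3/2)
P(R(11, 11)) - 1*47667 = (5 - 3/2)² - 1*47667 = (7/2)² - 47667 = 49/4 - 47667 = -190619/4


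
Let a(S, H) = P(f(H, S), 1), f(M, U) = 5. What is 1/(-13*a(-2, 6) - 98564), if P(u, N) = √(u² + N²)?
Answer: -49282/4857428851 + 13*√26/9714857702 ≈ -1.0139e-5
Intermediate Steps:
P(u, N) = √(N² + u²)
a(S, H) = √26 (a(S, H) = √(1² + 5²) = √(1 + 25) = √26)
1/(-13*a(-2, 6) - 98564) = 1/(-13*√26 - 98564) = 1/(-98564 - 13*√26)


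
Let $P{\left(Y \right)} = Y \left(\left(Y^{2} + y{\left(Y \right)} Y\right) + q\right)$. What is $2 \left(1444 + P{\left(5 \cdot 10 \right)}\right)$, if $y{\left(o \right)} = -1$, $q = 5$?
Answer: $248388$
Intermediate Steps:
$P{\left(Y \right)} = Y \left(5 + Y^{2} - Y\right)$ ($P{\left(Y \right)} = Y \left(\left(Y^{2} - Y\right) + 5\right) = Y \left(5 + Y^{2} - Y\right)$)
$2 \left(1444 + P{\left(5 \cdot 10 \right)}\right) = 2 \left(1444 + 5 \cdot 10 \left(5 + \left(5 \cdot 10\right)^{2} - 5 \cdot 10\right)\right) = 2 \left(1444 + 50 \left(5 + 50^{2} - 50\right)\right) = 2 \left(1444 + 50 \left(5 + 2500 - 50\right)\right) = 2 \left(1444 + 50 \cdot 2455\right) = 2 \left(1444 + 122750\right) = 2 \cdot 124194 = 248388$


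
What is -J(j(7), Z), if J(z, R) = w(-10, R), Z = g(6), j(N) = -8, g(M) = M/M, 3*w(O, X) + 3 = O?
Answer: 13/3 ≈ 4.3333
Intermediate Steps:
w(O, X) = -1 + O/3
g(M) = 1
Z = 1
J(z, R) = -13/3 (J(z, R) = -1 + (⅓)*(-10) = -1 - 10/3 = -13/3)
-J(j(7), Z) = -1*(-13/3) = 13/3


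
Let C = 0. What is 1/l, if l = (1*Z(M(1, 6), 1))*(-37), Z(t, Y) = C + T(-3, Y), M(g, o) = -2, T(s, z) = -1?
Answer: 1/37 ≈ 0.027027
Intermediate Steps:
Z(t, Y) = -1 (Z(t, Y) = 0 - 1 = -1)
l = 37 (l = (1*(-1))*(-37) = -1*(-37) = 37)
1/l = 1/37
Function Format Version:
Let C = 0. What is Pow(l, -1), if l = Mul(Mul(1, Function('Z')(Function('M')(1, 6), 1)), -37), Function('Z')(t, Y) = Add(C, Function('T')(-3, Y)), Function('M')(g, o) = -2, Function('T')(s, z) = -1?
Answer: Rational(1, 37) ≈ 0.027027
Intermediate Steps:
Function('Z')(t, Y) = -1 (Function('Z')(t, Y) = Add(0, -1) = -1)
l = 37 (l = Mul(Mul(1, -1), -37) = Mul(-1, -37) = 37)
Pow(l, -1) = Pow(37, -1) = Rational(1, 37)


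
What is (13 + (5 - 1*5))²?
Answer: 169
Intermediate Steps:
(13 + (5 - 1*5))² = (13 + (5 - 5))² = (13 + 0)² = 13² = 169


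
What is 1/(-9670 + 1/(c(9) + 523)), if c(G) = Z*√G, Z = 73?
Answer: -742/7175139 ≈ -0.00010341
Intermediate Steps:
c(G) = 73*√G
1/(-9670 + 1/(c(9) + 523)) = 1/(-9670 + 1/(73*√9 + 523)) = 1/(-9670 + 1/(73*3 + 523)) = 1/(-9670 + 1/(219 + 523)) = 1/(-9670 + 1/742) = 1/(-7175139/742) = -742/7175139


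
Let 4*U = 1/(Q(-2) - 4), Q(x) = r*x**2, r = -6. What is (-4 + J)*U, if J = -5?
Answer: 9/112 ≈ 0.080357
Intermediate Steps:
Q(x) = -6*x**2
U = -1/112 (U = 1/(4*(-6*(-2)**2 - 4)) = 1/(4*(-6*4 - 4)) = 1/(4*(-24 - 4)) = (1/4)/(-28) = (1/4)*(-1/28) = -1/112 ≈ -0.0089286)
(-4 + J)*U = (-4 - 5)*(-1/112) = -9*(-1/112) = 9/112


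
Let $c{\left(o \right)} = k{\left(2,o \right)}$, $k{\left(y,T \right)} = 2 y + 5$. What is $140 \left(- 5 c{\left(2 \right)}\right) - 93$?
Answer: $-6393$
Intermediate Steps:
$k{\left(y,T \right)} = 5 + 2 y$
$c{\left(o \right)} = 9$ ($c{\left(o \right)} = 5 + 2 \cdot 2 = 5 + 4 = 9$)
$140 \left(- 5 c{\left(2 \right)}\right) - 93 = 140 \left(\left(-5\right) 9\right) - 93 = 140 \left(-45\right) - 93 = -6300 - 93 = -6393$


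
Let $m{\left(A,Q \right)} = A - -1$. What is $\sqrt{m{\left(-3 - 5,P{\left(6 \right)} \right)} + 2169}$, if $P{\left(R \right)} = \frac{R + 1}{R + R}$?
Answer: $\sqrt{2162} \approx 46.497$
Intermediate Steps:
$P{\left(R \right)} = \frac{1 + R}{2 R}$
$m{\left(A,Q \right)} = 1 + A$ ($m{\left(A,Q \right)} = A + 1 = 1 + A$)
$\sqrt{m{\left(-3 - 5,P{\left(6 \right)} \right)} + 2169} = \sqrt{\left(1 - 8\right) + 2169} = \sqrt{-7 + 2169} = \sqrt{2162}$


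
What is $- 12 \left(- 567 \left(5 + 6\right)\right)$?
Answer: $74844$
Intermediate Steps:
$- 12 \left(- 567 \left(5 + 6\right)\right) = - 12 \left(\left(-567\right) 11\right) = \left(-12\right) \left(-6237\right) = 74844$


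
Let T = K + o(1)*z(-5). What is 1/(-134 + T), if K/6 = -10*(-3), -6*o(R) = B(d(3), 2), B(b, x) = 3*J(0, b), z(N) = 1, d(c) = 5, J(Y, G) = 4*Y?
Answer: 1/46 ≈ 0.021739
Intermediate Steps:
B(b, x) = 0 (B(b, x) = 3*(4*0) = 3*0 = 0)
o(R) = 0 (o(R) = -⅙*0 = 0)
K = 180 (K = 6*(-10*(-3)) = 6*30 = 180)
T = 180 (T = 180 + 0*1 = 180 + 0 = 180)
1/(-134 + T) = 1/(-134 + 180) = 1/46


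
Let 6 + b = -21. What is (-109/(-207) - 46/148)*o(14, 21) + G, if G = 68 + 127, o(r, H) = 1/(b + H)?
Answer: 17918755/91908 ≈ 194.96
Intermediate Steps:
b = -27 (b = -6 - 21 = -27)
o(r, H) = 1/(-27 + H)
G = 195
(-109/(-207) - 46/148)*o(14, 21) + G = (-109/(-207) - 46/148)/(-27 + 21) + 195 = (-109*(-1/207) - 46*1/148)/(-6) + 195 = (109/207 - 23/74)*(-⅙) + 195 = (3305/15318)*(-⅙) + 195 = -3305/91908 + 195 = 17918755/91908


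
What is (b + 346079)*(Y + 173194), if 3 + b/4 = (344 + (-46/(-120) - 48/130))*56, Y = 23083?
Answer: 16194736955477/195 ≈ 8.3050e+10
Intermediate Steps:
b = 15024196/195 (b = -12 + 4*((344 + (-46/(-120) - 48/130))*56) = -12 + 4*((344 + (-46*(-1/120) - 48*1/130))*56) = -12 + 4*((344 + (23/60 - 24/65))*56) = -12 + 4*((344 + 11/780)*56) = -12 + 4*((268331/780)*56) = -12 + 4*(3756634/195) = -12 + 15026536/195 = 15024196/195 ≈ 77047.)
(b + 346079)*(Y + 173194) = (15024196/195 + 346079)*(23083 + 173194) = (82509601/195)*196277 = 16194736955477/195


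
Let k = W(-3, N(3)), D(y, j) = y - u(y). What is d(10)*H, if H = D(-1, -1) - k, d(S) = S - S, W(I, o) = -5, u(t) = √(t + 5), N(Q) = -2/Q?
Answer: 0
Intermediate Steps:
u(t) = √(5 + t)
D(y, j) = y - √(5 + y)
k = -5
d(S) = 0
H = 2 (H = (-1 - √(5 - 1)) - 1*(-5) = (-1 - √4) + 5 = (-1 - 1*2) + 5 = (-1 - 2) + 5 = -3 + 5 = 2)
d(10)*H = 0*2 = 0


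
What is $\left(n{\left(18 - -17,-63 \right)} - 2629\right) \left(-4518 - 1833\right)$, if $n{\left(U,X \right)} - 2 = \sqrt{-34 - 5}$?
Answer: $16684077 - 6351 i \sqrt{39} \approx 1.6684 \cdot 10^{7} - 39662.0 i$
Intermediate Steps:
$n{\left(U,X \right)} = 2 + i \sqrt{39}$ ($n{\left(U,X \right)} = 2 + \sqrt{-34 - 5} = 2 + \sqrt{-39} = 2 + i \sqrt{39}$)
$\left(n{\left(18 - -17,-63 \right)} - 2629\right) \left(-4518 - 1833\right) = \left(\left(2 + i \sqrt{39}\right) - 2629\right) \left(-4518 - 1833\right) = \left(-2627 + i \sqrt{39}\right) \left(-6351\right) = 16684077 - 6351 i \sqrt{39}$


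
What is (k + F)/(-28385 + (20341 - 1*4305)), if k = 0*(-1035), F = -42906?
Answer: 42906/12349 ≈ 3.4745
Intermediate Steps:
k = 0
(k + F)/(-28385 + (20341 - 1*4305)) = (0 - 42906)/(-28385 + (20341 - 1*4305)) = -42906/(-28385 + (20341 - 4305)) = -42906/(-28385 + 16036) = -42906/(-12349) = -42906*(-1/12349) = 42906/12349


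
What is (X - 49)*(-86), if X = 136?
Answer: -7482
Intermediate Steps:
(X - 49)*(-86) = (136 - 49)*(-86) = 87*(-86) = -7482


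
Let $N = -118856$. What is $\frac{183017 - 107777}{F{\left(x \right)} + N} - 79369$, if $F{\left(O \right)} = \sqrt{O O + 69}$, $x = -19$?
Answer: $- \frac{16988406500369}{214041641} - \frac{1140 \sqrt{430}}{214041641} \approx -79370.0$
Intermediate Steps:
$F{\left(O \right)} = \sqrt{69 + O^{2}}$ ($F{\left(O \right)} = \sqrt{O^{2} + 69} = \sqrt{69 + O^{2}}$)
$\frac{183017 - 107777}{F{\left(x \right)} + N} - 79369 = \frac{183017 - 107777}{\sqrt{69 + \left(-19\right)^{2}} - 118856} - 79369 = \frac{75240}{\sqrt{69 + 361} - 118856} - 79369 = \frac{75240}{\sqrt{430} - 118856} - 79369 = \frac{75240}{-118856 + \sqrt{430}} - 79369 = -79369 + \frac{75240}{-118856 + \sqrt{430}}$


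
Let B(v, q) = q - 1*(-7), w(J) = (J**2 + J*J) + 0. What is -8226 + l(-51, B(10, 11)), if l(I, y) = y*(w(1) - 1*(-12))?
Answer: -7974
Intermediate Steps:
w(J) = 2*J**2 (w(J) = (J**2 + J**2) + 0 = 2*J**2 + 0 = 2*J**2)
B(v, q) = 7 + q (B(v, q) = q + 7 = 7 + q)
l(I, y) = 14*y (l(I, y) = y*(2*1**2 - 1*(-12)) = y*(2*1 + 12) = y*(2 + 12) = y*14 = 14*y)
-8226 + l(-51, B(10, 11)) = -8226 + 14*(7 + 11) = -8226 + 14*18 = -8226 + 252 = -7974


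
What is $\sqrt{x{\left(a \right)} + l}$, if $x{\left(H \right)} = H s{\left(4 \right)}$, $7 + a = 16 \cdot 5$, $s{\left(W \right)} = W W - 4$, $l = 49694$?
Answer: $\sqrt{50570} \approx 224.88$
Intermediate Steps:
$s{\left(W \right)} = -4 + W^{2}$ ($s{\left(W \right)} = W^{2} - 4 = -4 + W^{2}$)
$a = 73$ ($a = -7 + 16 \cdot 5 = -7 + 80 = 73$)
$x{\left(H \right)} = 12 H$ ($x{\left(H \right)} = H \left(-4 + 4^{2}\right) = H \left(-4 + 16\right) = H 12 = 12 H$)
$\sqrt{x{\left(a \right)} + l} = \sqrt{12 \cdot 73 + 49694} = \sqrt{876 + 49694} = \sqrt{50570}$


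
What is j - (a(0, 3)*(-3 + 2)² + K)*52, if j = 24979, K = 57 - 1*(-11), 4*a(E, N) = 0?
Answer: 21443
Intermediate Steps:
a(E, N) = 0 (a(E, N) = (¼)*0 = 0)
K = 68 (K = 57 + 11 = 68)
j - (a(0, 3)*(-3 + 2)² + K)*52 = 24979 - (0*(-3 + 2)² + 68)*52 = 24979 - (0*(-1)² + 68)*52 = 24979 - (0*1 + 68)*52 = 24979 - (0 + 68)*52 = 24979 - 68*52 = 24979 - 1*3536 = 24979 - 3536 = 21443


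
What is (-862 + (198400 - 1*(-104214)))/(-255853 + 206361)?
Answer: -75438/12373 ≈ -6.0970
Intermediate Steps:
(-862 + (198400 - 1*(-104214)))/(-255853 + 206361) = (-862 + (198400 + 104214))/(-49492) = (-862 + 302614)*(-1/49492) = 301752*(-1/49492) = -75438/12373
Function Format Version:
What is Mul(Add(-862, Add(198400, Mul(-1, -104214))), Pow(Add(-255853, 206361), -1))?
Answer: Rational(-75438, 12373) ≈ -6.0970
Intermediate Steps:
Mul(Add(-862, Add(198400, Mul(-1, -104214))), Pow(Add(-255853, 206361), -1)) = Mul(Add(-862, Add(198400, 104214)), Pow(-49492, -1)) = Mul(Add(-862, 302614), Rational(-1, 49492)) = Mul(301752, Rational(-1, 49492)) = Rational(-75438, 12373)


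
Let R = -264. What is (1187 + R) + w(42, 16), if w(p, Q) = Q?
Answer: 939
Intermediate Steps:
(1187 + R) + w(42, 16) = (1187 - 264) + 16 = 923 + 16 = 939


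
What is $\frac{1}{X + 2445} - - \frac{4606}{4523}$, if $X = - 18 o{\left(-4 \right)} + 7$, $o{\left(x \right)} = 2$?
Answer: $\frac{11132619}{10927568} \approx 1.0188$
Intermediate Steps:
$X = -29$ ($X = \left(-18\right) 2 + 7 = -36 + 7 = -29$)
$\frac{1}{X + 2445} - - \frac{4606}{4523} = \frac{1}{-29 + 2445} - - \frac{4606}{4523} = \frac{1}{2416} - \left(-4606\right) \frac{1}{4523} = \frac{1}{2416} - - \frac{4606}{4523} = \frac{1}{2416} + \frac{4606}{4523} = \frac{11132619}{10927568}$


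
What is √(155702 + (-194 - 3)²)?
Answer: √194511 ≈ 441.03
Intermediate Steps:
√(155702 + (-194 - 3)²) = √(155702 + (-197)²) = √(155702 + 38809) = √194511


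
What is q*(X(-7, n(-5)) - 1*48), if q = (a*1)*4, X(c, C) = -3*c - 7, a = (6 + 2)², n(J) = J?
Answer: -8704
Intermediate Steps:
a = 64 (a = 8² = 64)
X(c, C) = -7 - 3*c
q = 256 (q = (64*1)*4 = 64*4 = 256)
q*(X(-7, n(-5)) - 1*48) = 256*((-7 - 3*(-7)) - 1*48) = 256*((-7 + 21) - 48) = 256*(14 - 48) = 256*(-34) = -8704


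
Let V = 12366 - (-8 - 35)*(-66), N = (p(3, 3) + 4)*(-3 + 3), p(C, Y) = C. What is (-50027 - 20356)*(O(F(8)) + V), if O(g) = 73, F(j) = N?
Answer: -675747183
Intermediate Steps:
N = 0 (N = (3 + 4)*(-3 + 3) = 7*0 = 0)
F(j) = 0
V = 9528 (V = 12366 - (-43)*(-66) = 12366 - 1*2838 = 12366 - 2838 = 9528)
(-50027 - 20356)*(O(F(8)) + V) = (-50027 - 20356)*(73 + 9528) = -70383*9601 = -675747183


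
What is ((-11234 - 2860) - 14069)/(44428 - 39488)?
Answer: -28163/4940 ≈ -5.7010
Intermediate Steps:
((-11234 - 2860) - 14069)/(44428 - 39488) = (-14094 - 14069)/4940 = -28163*1/4940 = -28163/4940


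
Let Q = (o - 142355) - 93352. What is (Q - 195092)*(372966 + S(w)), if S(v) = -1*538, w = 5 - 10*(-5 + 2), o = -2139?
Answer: -161238233464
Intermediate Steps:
w = 35 (w = 5 - 10*(-3) = 5 + 30 = 35)
S(v) = -538
Q = -237846 (Q = (-2139 - 142355) - 93352 = -144494 - 93352 = -237846)
(Q - 195092)*(372966 + S(w)) = (-237846 - 195092)*(372966 - 538) = -432938*372428 = -161238233464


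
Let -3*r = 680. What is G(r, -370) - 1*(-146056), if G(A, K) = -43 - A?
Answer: 438719/3 ≈ 1.4624e+5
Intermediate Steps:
r = -680/3 (r = -1/3*680 = -680/3 ≈ -226.67)
G(A, K) = -43 - A
G(r, -370) - 1*(-146056) = (-43 - 1*(-680/3)) - 1*(-146056) = (-43 + 680/3) + 146056 = 551/3 + 146056 = 438719/3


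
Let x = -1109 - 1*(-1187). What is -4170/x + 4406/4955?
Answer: -3386447/64415 ≈ -52.572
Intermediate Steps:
x = 78 (x = -1109 + 1187 = 78)
-4170/x + 4406/4955 = -4170/78 + 4406/4955 = -4170*1/78 + 4406*(1/4955) = -695/13 + 4406/4955 = -3386447/64415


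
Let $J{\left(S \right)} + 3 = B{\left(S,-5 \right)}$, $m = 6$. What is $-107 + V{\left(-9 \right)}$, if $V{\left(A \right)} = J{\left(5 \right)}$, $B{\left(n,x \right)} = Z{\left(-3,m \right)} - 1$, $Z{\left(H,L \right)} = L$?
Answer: $-105$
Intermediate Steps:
$B{\left(n,x \right)} = 5$ ($B{\left(n,x \right)} = 6 - 1 = 5$)
$J{\left(S \right)} = 2$ ($J{\left(S \right)} = -3 + 5 = 2$)
$V{\left(A \right)} = 2$
$-107 + V{\left(-9 \right)} = -107 + 2 = -105$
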